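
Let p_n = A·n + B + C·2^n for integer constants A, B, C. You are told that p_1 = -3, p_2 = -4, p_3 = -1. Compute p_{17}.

Plug in n = 1, 2, 3: A + B + 2C = -3; 2A + B + 4C = -4; 3A + B + 8C = -1.
Subtracting the first from the second: A + 2C = -1.
Subtracting the second from the third: A + 4C = 3.
Solving: C = 2, A = -5, then B = -2.
Hence p_{17} = -5·17 + (-2) + 2·131072 = 262057.

262057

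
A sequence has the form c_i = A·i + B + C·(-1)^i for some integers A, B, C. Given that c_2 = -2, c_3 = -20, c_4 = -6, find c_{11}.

-36

The three given values yield: 2A + B + C = -2; 3A + B - C = -20; 4A + B + C = -6.
Subtracting the first from the second: A - 2C = -18.
Subtracting the second from the third: A + 2C = 14.
Solving: C = 8, A = -2, then B = -6.
So c_i = -2·i + (-6) + 8·(-1)^i; at i=11 this is -36.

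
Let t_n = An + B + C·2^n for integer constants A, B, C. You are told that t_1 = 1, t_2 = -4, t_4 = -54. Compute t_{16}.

-327594

The three given values yield: A + B + 2C = 1; 2A + B + 4C = -4; 4A + B + 16C = -54.
Subtracting the first from the second: A + 2C = -5.
Subtracting the second from the third: 2A + 12C = -50.
Solving: C = -5, A = 5, then B = 6.
Hence t_{16} = 5·16 + 6 + (-5)·65536 = -327594.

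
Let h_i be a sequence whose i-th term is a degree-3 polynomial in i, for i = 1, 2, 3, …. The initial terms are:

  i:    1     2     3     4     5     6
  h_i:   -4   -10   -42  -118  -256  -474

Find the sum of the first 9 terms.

-4704

1st diffs: -6, -32, -76, -138, -218.
2nd diffs: -26, -44, -62, -80.
3rd diffs: -18, -18, -18 (constant).
Newton forward-difference form: h_i = -4 + (-6)·C(i-1,1) + (-26)·C(i-1,2) + (-18)·C(i-1,3).
Continuing: -790, -1222, -1788.
Summing i = 1..9 (9 terms) gives -4704.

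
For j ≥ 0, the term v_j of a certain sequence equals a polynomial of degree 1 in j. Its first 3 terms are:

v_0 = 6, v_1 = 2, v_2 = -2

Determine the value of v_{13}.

1st diffs: -4, -4 (constant).
So v_j = -4j + 6.
Evaluating at j = 13 gives v_{13} = -46.

-46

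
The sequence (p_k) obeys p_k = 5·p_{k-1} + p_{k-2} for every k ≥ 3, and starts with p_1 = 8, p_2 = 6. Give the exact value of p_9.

Step forward from the initial values:
p_3 = 38; p_4 = 196; p_5 = 1018; p_6 = 5286; p_7 = 27448; p_8 = 142526; p_9 = 740078.

740078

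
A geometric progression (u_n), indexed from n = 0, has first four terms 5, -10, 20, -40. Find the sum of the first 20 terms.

-1747625

Common ratio r = -2.
u_n = 5·(-2)^(n-0).
S = 5·((-2)^20 - 1)/(-2 - 1) = 5·(1048576 - 1)/(-3) = -1747625.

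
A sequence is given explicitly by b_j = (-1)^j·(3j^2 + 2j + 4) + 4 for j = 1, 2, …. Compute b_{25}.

(-1)^25 = -1; 3j^2 + 2j + 4 at j=25 is 1929; so b_{25} = -1925.

-1925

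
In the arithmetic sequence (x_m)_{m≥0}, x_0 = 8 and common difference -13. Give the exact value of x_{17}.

-213

x_m = 8 + (m - 0)·(-13).
x_{17} = 8 + 17·(-13) = -213.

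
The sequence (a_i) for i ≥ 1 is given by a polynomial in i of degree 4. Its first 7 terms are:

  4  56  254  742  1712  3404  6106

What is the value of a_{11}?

34454

1st diffs: 52, 198, 488, 970, 1692, 2702.
2nd diffs: 146, 290, 482, 722, 1010.
3rd diffs: 144, 192, 240, 288.
4th diffs: 48, 48, 48 (constant).
So a_i = 2i^4 + 4i^3 - i^2 - 3i + 2.
Evaluating at i = 11 gives a_{11} = 34454.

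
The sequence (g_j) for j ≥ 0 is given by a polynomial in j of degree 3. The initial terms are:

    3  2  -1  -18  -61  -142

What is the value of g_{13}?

-3598

1st diffs: -1, -3, -17, -43, -81.
2nd diffs: -2, -14, -26, -38.
3rd diffs: -12, -12, -12 (constant).
Newton forward-difference form: g_j = 3 + (-1)·C(j,1) + (-2)·C(j,2) + (-12)·C(j,3).
At j = 13: j = 13, so g_{13} = 3 - 13 - 156 - 3432 = -3598.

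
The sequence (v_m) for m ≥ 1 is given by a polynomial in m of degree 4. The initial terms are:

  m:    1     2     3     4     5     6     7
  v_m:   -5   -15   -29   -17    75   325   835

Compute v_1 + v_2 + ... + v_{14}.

1st diffs: -10, -14, 12, 92, 250, 510.
2nd diffs: -4, 26, 80, 158, 260.
3rd diffs: 30, 54, 78, 102.
4th diffs: 24, 24, 24 (constant).
So v_m = m^4 - 5m^3 + 3m^2 + m - 5.
Continuing: …, 1731, 3163, 5305, 8355, …, v_{14} = 25293.
Summing m = 1..14 (14 terms) gives 75642.

75642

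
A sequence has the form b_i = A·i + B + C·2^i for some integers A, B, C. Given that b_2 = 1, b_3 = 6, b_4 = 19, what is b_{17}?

262092

Write the equations: 2A + B + 4C = 1; 3A + B + 8C = 6; 4A + B + 16C = 19.
Subtracting the first from the second: A + 4C = 5.
Subtracting the second from the third: A + 8C = 13.
Solving: C = 2, A = -3, then B = -1.
Hence b_{17} = -3·17 + (-1) + 2·131072 = 262092.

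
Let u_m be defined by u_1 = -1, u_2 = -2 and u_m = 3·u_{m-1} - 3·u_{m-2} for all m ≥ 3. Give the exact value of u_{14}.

-1458

Iterate the recurrence:
u_3 = -3  u_4 = -3  u_5 = 0  …  u_{11} = 0  u_{12} = -243  u_{13} = -729  u_{14} = -1458.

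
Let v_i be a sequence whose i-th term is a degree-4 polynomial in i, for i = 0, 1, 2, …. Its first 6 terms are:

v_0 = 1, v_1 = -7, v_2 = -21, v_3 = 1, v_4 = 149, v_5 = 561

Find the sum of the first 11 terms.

1st diffs: -8, -14, 22, 148, 412.
2nd diffs: -6, 36, 126, 264.
3rd diffs: 42, 90, 138.
4th diffs: 48, 48 (constant).
Newton forward-difference form: v_i = 1 + (-8)·C(i,1) + (-6)·C(i,2) + 42·C(i,3) + 48·C(i,4).
Continuing: …, 1423, 2969, 5481, 9289, …, v_{10} = 14771.
Summing i = 0..10 (11 terms) gives 34617.

34617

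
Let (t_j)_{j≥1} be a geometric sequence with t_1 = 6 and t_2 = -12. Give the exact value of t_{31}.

Common ratio r = -2.
t_j = 6·(-2)^(j-1).
t_{31} = 6·(-2)^30 = 6442450944.

6442450944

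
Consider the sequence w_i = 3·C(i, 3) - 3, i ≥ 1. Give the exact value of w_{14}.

1089

C(14, 3) = 364, so w_{14} = 1089.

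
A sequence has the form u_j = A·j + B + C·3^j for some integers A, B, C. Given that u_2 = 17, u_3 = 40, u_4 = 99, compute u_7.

Write the equations: 2A + B + 9C = 17; 3A + B + 27C = 40; 4A + B + 81C = 99.
Subtracting the first from the second: A + 18C = 23.
Subtracting the second from the third: A + 54C = 59.
Solving: C = 1, A = 5, then B = -2.
Therefore u_7 = 35 + (-2) + 1·2187 = 2220.

2220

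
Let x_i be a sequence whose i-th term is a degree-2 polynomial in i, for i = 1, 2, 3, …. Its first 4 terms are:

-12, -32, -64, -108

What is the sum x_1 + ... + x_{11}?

-3212

1st diffs: -20, -32, -44.
2nd diffs: -12, -12 (constant).
Newton forward-difference form: x_i = -12 + (-20)·C(i-1,1) + (-12)·C(i-1,2).
Continuing: …, -164, -232, -312, -404, …, x_{11} = -752.
Summing i = 1..11 (11 terms) gives -3212.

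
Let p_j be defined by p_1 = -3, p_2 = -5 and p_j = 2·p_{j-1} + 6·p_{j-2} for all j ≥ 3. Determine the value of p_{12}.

Iterate the recurrence:
p_3 = -28, p_4 = -86, p_5 = -340, p_6 = -1196, p_7 = -4432, p_8 = -16040, p_9 = -58672, p_{10} = -213584, p_{11} = -779200, p_{12} = -2839904.

-2839904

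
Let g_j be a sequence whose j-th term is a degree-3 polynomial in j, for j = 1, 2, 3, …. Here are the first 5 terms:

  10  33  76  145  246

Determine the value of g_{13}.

2926

1st diffs: 23, 43, 69, 101.
2nd diffs: 20, 26, 32.
3rd diffs: 6, 6 (constant).
Newton forward-difference form: g_j = 10 + 23·C(j-1,1) + 20·C(j-1,2) + 6·C(j-1,3).
At j = 13: j-1 = 12, so g_{13} = 10 + 276 + 1320 + 1320 = 2926.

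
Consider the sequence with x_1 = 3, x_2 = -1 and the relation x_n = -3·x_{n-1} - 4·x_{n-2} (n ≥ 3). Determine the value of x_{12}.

Compute successive terms:
x_3 = -9;  x_4 = 31;  x_5 = -57;  x_6 = 47;  x_7 = 87;  x_8 = -449;  x_9 = 999;  x_{10} = -1201;  x_{11} = -393;  x_{12} = 5983.

5983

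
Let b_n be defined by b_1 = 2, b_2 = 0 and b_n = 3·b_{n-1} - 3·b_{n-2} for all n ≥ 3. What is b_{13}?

Compute successive terms:
b_3 = -6; b_4 = -18; b_5 = -36; …; b_{10} = 486; b_{11} = 972; b_{12} = 1458; b_{13} = 1458.

1458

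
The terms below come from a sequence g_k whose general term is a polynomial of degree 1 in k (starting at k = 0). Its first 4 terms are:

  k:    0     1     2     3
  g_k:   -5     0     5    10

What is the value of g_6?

1st diffs: 5, 5, 5 (constant).
So g_k = 5k - 5.
Evaluating at k = 6 gives g_6 = 25.

25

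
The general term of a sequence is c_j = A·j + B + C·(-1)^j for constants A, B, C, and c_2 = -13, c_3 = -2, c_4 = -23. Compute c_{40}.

Plug in j = 2, 3, 4: 2A + B + C = -13; 3A + B - C = -2; 4A + B + C = -23.
Subtracting the first from the second: A - 2C = 11.
Subtracting the second from the third: A + 2C = -21.
Solving: C = -8, A = -5, then B = 5.
Therefore c_{40} = -200 + 5 + (-8)·1 = -203.

-203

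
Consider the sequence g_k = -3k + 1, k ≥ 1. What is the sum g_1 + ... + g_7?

-77

Over k = 1..7: Σk = 28.
Total = (-3)·28 + (1)·7 = -77.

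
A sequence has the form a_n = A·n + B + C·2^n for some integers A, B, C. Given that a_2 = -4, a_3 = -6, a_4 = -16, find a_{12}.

-8128

Write the equations: 2A + B + 4C = -4; 3A + B + 8C = -6; 4A + B + 16C = -16.
Subtracting the first from the second: A + 4C = -2.
Subtracting the second from the third: A + 8C = -10.
Solving: C = -2, A = 6, then B = -8.
Therefore a_{12} = 72 + (-8) + (-2)·4096 = -8128.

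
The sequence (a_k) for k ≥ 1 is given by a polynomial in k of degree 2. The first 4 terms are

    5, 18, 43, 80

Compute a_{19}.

1st diffs: 13, 25, 37.
2nd diffs: 12, 12 (constant).
So a_k = 6k^2 - 5k + 4.
Evaluating at k = 19 gives a_{19} = 2075.

2075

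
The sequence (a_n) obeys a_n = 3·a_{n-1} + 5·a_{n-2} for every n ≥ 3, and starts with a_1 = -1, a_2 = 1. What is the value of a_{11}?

Compute successive terms:
a_3 = -2; a_4 = -1; a_5 = -13; a_6 = -44; a_7 = -197; a_8 = -811; a_9 = -3418; a_{10} = -14309; a_{11} = -60017.

-60017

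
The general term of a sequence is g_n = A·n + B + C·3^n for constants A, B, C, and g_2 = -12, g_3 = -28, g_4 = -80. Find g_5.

Plug in n = 2, 3, 4: 2A + B + 9C = -12; 3A + B + 27C = -28; 4A + B + 81C = -80.
Subtracting the first from the second: A + 18C = -16.
Subtracting the second from the third: A + 54C = -52.
Solving: C = -1, A = 2, then B = -7.
So g_n = 2·n + (-7) + (-1)·3^n; at n=5 this is -240.

-240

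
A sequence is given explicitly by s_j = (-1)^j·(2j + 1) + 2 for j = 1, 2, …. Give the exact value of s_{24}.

(-1)^24 = 1; 2j + 1 at j=24 is 49; so s_{24} = 51.

51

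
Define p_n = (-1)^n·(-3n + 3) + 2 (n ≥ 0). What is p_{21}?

(-1)^21 = -1; -3n + 3 at n=21 is -60; so p_{21} = 62.

62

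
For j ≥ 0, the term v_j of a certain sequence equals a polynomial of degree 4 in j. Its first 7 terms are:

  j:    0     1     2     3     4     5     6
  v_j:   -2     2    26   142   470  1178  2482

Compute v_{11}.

1st diffs: 4, 24, 116, 328, 708, 1304.
2nd diffs: 20, 92, 212, 380, 596.
3rd diffs: 72, 120, 168, 216.
4th diffs: 48, 48, 48 (constant).
Newton forward-difference form: v_j = -2 + 4·C(j,1) + 20·C(j,2) + 72·C(j,3) + 48·C(j,4).
At j = 11: j = 11, so v_{11} = -2 + 44 + 1100 + 11880 + 15840 = 28862.

28862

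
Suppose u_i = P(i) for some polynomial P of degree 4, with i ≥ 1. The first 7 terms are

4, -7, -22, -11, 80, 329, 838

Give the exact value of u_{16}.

1st diffs: -11, -15, 11, 91, 249, 509.
2nd diffs: -4, 26, 80, 158, 260.
3rd diffs: 30, 54, 78, 102.
4th diffs: 24, 24, 24 (constant).
Newton forward-difference form: u_i = 4 + (-11)·C(i-1,1) + (-4)·C(i-1,2) + 30·C(i-1,3) + 24·C(i-1,4).
At i = 16: i-1 = 15, so u_{16} = 4 - 165 - 420 + 13650 + 32760 = 45829.

45829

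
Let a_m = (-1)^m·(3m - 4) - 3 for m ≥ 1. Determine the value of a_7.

(-1)^7 = -1; 3m - 4 at m=7 is 17; so a_7 = -20.

-20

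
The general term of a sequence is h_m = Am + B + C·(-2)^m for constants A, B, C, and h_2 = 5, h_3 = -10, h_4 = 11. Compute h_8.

Write the equations: 2A + B + 4C = 5; 3A + B - 8C = -10; 4A + B + 16C = 11.
Subtracting the first from the second: A - 12C = -15.
Subtracting the second from the third: A + 24C = 21.
Solving: C = 1, A = -3, then B = 7.
Hence h_8 = -3·8 + 7 + 1·256 = 239.

239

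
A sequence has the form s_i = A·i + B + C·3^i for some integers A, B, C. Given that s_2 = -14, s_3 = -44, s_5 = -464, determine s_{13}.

-3188576

Write the equations: 2A + B + 9C = -14; 3A + B + 27C = -44; 5A + B + 243C = -464.
Subtracting the first from the second: A + 18C = -30.
Subtracting the second from the third: 2A + 216C = -420.
Solving: C = -2, A = 6, then B = -8.
Hence s_{13} = 6·13 + (-8) + (-2)·1594323 = -3188576.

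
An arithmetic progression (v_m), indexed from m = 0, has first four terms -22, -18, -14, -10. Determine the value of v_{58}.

210

Common difference d = 4.
v_m = -22 + (m - 0)·4.
v_{58} = -22 + 58·4 = 210.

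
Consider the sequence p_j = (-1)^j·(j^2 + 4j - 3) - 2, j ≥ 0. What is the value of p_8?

91

(-1)^8 = 1; j^2 + 4j - 3 at j=8 is 93; so p_8 = 91.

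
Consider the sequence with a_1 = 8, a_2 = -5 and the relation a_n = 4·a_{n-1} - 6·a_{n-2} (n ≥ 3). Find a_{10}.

Applying the relation repeatedly:
a_3 = -68  a_4 = -242  a_5 = -560  a_6 = -788  a_7 = 208  a_8 = 5560  a_9 = 20992  a_{10} = 50608.

50608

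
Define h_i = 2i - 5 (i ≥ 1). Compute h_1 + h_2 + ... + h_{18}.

252

Over i = 1..18: Σi = 171.
Total = (2)·171 + (-5)·18 = 252.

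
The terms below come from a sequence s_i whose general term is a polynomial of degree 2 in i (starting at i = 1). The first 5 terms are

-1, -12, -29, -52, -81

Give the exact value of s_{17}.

1st diffs: -11, -17, -23, -29.
2nd diffs: -6, -6, -6 (constant).
Newton forward-difference form: s_i = -1 + (-11)·C(i-1,1) + (-6)·C(i-1,2).
At i = 17: i-1 = 16, so s_{17} = -1 - 176 - 720 = -897.

-897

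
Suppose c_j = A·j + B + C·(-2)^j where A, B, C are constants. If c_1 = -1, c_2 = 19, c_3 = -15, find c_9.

-1515

Write the equations: A + B - 2C = -1; 2A + B + 4C = 19; 3A + B - 8C = -15.
Subtracting the first from the second: A + 6C = 20.
Subtracting the second from the third: A - 12C = -34.
Solving: C = 3, A = 2, then B = 3.
Therefore c_9 = 18 + 3 + 3·(-512) = -1515.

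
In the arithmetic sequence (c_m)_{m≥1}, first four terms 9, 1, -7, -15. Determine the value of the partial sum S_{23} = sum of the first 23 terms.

Common difference d = -8.
c_m = 9 + (m - 1)·(-8).
c_{23} = -167; S = 23·(9 + (-167))/2 = -1817.

-1817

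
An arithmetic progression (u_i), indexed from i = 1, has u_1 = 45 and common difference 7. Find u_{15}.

143

u_i = 45 + (i - 1)·7.
u_{15} = 45 + 14·7 = 143.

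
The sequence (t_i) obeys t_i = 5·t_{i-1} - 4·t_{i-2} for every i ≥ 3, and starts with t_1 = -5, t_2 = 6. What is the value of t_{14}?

246065826

t_3 = 50  t_4 = 226  t_5 = 930  …  t_{11} = 3844770  t_{12} = 15379106  t_{13} = 61516450  t_{14} = 246065826.
(Characteristic roots are 4 and 1.)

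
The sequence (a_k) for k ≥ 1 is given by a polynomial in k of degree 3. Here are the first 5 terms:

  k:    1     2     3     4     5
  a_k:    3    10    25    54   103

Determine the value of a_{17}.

1st diffs: 7, 15, 29, 49.
2nd diffs: 8, 14, 20.
3rd diffs: 6, 6 (constant).
Newton forward-difference form: a_k = 3 + 7·C(k-1,1) + 8·C(k-1,2) + 6·C(k-1,3).
At k = 17: k-1 = 16, so a_{17} = 3 + 112 + 960 + 3360 = 4435.

4435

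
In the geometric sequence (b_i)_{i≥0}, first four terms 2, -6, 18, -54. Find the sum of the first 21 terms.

Common ratio r = -3.
b_i = 2·(-3)^(i-0).
S = 2·((-3)^21 - 1)/(-3 - 1) = 2·(-10460353203 - 1)/(-4) = 5230176602.

5230176602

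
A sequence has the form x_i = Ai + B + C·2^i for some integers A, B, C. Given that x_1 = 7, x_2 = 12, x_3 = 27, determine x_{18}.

1310632

Plug in i = 1, 2, 3: A + B + 2C = 7; 2A + B + 4C = 12; 3A + B + 8C = 27.
Subtracting the first from the second: A + 2C = 5.
Subtracting the second from the third: A + 4C = 15.
Solving: C = 5, A = -5, then B = 2.
Therefore x_{18} = -90 + 2 + 5·262144 = 1310632.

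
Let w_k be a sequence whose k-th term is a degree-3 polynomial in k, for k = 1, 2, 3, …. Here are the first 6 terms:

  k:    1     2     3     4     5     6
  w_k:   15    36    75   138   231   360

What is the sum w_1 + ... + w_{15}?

1st diffs: 21, 39, 63, 93, 129.
2nd diffs: 18, 24, 30, 36.
3rd diffs: 6, 6, 6 (constant).
So w_k = k^3 + 3k^2 + 5k + 6.
Continuing: …, 531, 750, 1023, 1356, …, w_{15} = 4131.
Summing k = 1..15 (15 terms) gives 18810.

18810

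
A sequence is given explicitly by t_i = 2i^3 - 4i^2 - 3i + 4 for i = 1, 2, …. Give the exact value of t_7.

473

t_7 = 2·7^3 - 4·7^2 - 3·7 + 4 = 473.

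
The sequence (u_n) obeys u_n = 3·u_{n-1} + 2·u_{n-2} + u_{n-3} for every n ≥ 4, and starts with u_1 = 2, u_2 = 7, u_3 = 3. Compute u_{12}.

Iterate the recurrence:
u_4 = 25; u_5 = 88; u_6 = 317; u_7 = 1152; u_8 = 4178; u_9 = 15155; u_{10} = 54973; u_{11} = 199407; u_{12} = 723322.

723322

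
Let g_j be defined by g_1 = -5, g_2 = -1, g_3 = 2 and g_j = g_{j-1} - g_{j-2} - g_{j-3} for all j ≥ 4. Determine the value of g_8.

Compute successive terms:
g_4 = 8; g_5 = 7; g_6 = -3; g_7 = -18; g_8 = -22.

-22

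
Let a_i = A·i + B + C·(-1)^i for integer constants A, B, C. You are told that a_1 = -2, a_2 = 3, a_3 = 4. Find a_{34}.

The three given values yield: A + B - C = -2; 2A + B + C = 3; 3A + B - C = 4.
Subtracting the first from the second: A + 2C = 5.
Subtracting the second from the third: A - 2C = 1.
Solving: C = 1, A = 3, then B = -4.
So a_i = 3·i + (-4) + 1·(-1)^i; at i=34 this is 99.

99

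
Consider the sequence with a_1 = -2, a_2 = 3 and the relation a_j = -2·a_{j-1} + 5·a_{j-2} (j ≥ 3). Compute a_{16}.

a_3 = -16  a_4 = 47  a_5 = -174  …  a_{13} = -3417734  a_{14} = 11789103  a_{15} = -40666876  a_{16} = 140279267.

140279267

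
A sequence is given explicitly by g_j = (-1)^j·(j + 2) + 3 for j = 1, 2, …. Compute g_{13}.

(-1)^13 = -1; j + 2 at j=13 is 15; so g_{13} = -12.

-12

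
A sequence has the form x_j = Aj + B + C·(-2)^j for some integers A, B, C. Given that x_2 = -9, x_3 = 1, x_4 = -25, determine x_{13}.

8165

Write the equations: 2A + B + 4C = -9; 3A + B - 8C = 1; 4A + B + 16C = -25.
Subtracting the first from the second: A - 12C = 10.
Subtracting the second from the third: A + 24C = -26.
Solving: C = -1, A = -2, then B = -1.
Hence x_{13} = -2·13 + (-1) + (-1)·(-8192) = 8165.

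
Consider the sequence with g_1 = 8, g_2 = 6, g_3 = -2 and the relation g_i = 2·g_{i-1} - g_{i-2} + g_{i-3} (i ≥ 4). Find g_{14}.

Iterate the recurrence:
g_4 = -2;  g_5 = 4;  g_6 = 8;  …;  g_{11} = 94;  g_{12} = 164;  g_{13} = 288;  g_{14} = 506.

506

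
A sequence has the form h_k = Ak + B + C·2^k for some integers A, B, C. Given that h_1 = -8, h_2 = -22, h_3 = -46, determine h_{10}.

-5154

Write the equations: A + B + 2C = -8; 2A + B + 4C = -22; 3A + B + 8C = -46.
Subtracting the first from the second: A + 2C = -14.
Subtracting the second from the third: A + 4C = -24.
Solving: C = -5, A = -4, then B = 6.
Hence h_{10} = -4·10 + 6 + (-5)·1024 = -5154.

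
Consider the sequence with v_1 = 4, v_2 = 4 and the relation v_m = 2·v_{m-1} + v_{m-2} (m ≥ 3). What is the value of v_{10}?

Step forward from the initial values:
v_3 = 12;  v_4 = 28;  v_5 = 68;  v_6 = 164;  v_7 = 396;  v_8 = 956;  v_9 = 2308;  v_{10} = 5572.

5572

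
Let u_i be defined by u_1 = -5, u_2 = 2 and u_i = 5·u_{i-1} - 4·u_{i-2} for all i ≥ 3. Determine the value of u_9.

152910

Iterate the recurrence:
u_3 = 30; u_4 = 142; u_5 = 590; u_6 = 2382; u_7 = 9550; u_8 = 38222; u_9 = 152910.
(Characteristic roots are 4 and 1.)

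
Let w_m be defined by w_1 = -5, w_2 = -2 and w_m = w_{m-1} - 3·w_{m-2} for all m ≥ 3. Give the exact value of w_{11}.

-1172

Step forward from the initial values:
w_3 = 13;  w_4 = 19;  w_5 = -20;  w_6 = -77;  w_7 = -17;  w_8 = 214;  w_9 = 265;  w_{10} = -377;  w_{11} = -1172.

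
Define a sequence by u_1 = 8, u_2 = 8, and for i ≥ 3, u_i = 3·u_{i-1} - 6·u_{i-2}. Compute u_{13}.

75816

Iterate the recurrence:
u_3 = -24  u_4 = -120  u_5 = -216  …  u_{10} = -14904  u_{11} = -64152  u_{12} = -103032  u_{13} = 75816.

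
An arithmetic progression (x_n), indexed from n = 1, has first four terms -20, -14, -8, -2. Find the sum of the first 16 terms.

400

Common difference d = 6.
x_n = -20 + (n - 1)·6.
x_{16} = 70; S = 16·(-20 + 70)/2 = 400.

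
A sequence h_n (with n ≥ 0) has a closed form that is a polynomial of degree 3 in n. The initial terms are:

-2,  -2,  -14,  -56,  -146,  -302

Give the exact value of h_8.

1st diffs: 0, -12, -42, -90, -156.
2nd diffs: -12, -30, -48, -66.
3rd diffs: -18, -18, -18 (constant).
Newton forward-difference form: h_n = -2 + (-12)·C(n,2) + (-18)·C(n,3).
At n = 8: n = 8, so h_8 = -2 - 336 - 1008 = -1346.

-1346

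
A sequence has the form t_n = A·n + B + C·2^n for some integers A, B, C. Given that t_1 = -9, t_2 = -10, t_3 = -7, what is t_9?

971

At n = 1, 2, 3: A + B + 2C = -9; 2A + B + 4C = -10; 3A + B + 8C = -7.
Subtracting the first from the second: A + 2C = -1.
Subtracting the second from the third: A + 4C = 3.
Solving: C = 2, A = -5, then B = -8.
Hence t_9 = -5·9 + (-8) + 2·512 = 971.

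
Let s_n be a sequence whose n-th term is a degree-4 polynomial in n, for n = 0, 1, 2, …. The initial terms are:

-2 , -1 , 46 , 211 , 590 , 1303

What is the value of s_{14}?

1st diffs: 1, 47, 165, 379, 713.
2nd diffs: 46, 118, 214, 334.
3rd diffs: 72, 96, 120.
4th diffs: 24, 24 (constant).
So s_n = n^4 + 6n^3 - 2n^2 - 4n - 2.
Evaluating at n = 14 gives s_{14} = 54430.

54430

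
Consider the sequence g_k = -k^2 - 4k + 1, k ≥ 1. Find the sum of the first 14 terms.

-1421

Over k = 1..14: Σk = 105, Σk² = 1015.
Total = (-1)·1015 + (-4)·105 + (1)·14 = -1421.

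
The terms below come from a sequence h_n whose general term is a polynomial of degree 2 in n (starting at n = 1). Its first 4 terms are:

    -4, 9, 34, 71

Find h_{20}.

2295

1st diffs: 13, 25, 37.
2nd diffs: 12, 12 (constant).
Newton forward-difference form: h_n = -4 + 13·C(n-1,1) + 12·C(n-1,2).
At n = 20: n-1 = 19, so h_{20} = -4 + 247 + 2052 = 2295.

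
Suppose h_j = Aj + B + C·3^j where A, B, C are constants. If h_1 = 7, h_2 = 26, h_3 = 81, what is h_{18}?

1162261482

Plug in j = 1, 2, 3: A + B + 3C = 7; 2A + B + 9C = 26; 3A + B + 27C = 81.
Subtracting the first from the second: A + 6C = 19.
Subtracting the second from the third: A + 18C = 55.
Solving: C = 3, A = 1, then B = -3.
Therefore h_{18} = 18 + (-3) + 3·387420489 = 1162261482.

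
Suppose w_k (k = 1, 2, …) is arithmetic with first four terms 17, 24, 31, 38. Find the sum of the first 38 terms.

5567

Common difference d = 7.
w_k = 17 + (k - 1)·7.
w_{38} = 276; S = 38·(17 + 276)/2 = 5567.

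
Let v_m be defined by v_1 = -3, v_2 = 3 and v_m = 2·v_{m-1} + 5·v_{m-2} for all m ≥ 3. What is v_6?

-117

Iterate the recurrence:
v_3 = -9;  v_4 = -3;  v_5 = -51;  v_6 = -117.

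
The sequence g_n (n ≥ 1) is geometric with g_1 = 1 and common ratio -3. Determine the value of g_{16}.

-14348907

g_n = 1·(-3)^(n-1).
g_{16} = 1·(-3)^15 = -14348907.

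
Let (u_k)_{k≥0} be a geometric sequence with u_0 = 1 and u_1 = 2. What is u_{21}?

Common ratio r = 2.
u_k = 1·2^(k-0).
u_{21} = 1·2^21 = 2097152.

2097152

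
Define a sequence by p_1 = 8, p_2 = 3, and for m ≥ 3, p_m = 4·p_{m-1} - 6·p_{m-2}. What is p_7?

Iterate the recurrence:
p_3 = -36; p_4 = -162; p_5 = -432; p_6 = -756; p_7 = -432.

-432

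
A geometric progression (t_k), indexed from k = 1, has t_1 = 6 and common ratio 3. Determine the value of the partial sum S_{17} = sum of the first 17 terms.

t_k = 6·3^(k-1).
S = 6·(3^17 - 1)/(3 - 1) = 6·(129140163 - 1)/(2) = 387420486.

387420486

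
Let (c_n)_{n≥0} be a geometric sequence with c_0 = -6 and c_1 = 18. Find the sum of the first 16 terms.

64570080

Common ratio r = -3.
c_n = (-6)·(-3)^(n-0).
S = (-6)·((-3)^16 - 1)/(-3 - 1) = (-6)·(43046721 - 1)/(-4) = 64570080.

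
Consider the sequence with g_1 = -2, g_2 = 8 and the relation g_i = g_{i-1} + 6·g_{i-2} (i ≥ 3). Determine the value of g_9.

4532

Compute successive terms:
g_3 = -4; g_4 = 44; g_5 = 20; g_6 = 284; g_7 = 404; g_8 = 2108; g_9 = 4532.
(Characteristic roots are 3 and -2.)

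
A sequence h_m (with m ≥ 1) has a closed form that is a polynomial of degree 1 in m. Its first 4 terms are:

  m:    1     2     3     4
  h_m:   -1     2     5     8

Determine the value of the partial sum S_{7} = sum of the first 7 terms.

1st diffs: 3, 3, 3 (constant).
So h_m = 3m - 4.
Continuing: 11, 14, 17.
Summing m = 1..7 (7 terms) gives 56.

56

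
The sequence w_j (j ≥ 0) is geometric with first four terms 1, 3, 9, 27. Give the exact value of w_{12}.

Common ratio r = 3.
w_j = 1·3^(j-0).
w_{12} = 1·3^12 = 531441.

531441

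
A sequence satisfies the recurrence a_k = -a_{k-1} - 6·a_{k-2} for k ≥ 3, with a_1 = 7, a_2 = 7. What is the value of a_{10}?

-25193

Compute successive terms:
a_3 = -49;  a_4 = 7;  a_5 = 287;  a_6 = -329;  a_7 = -1393;  a_8 = 3367;  a_9 = 4991;  a_{10} = -25193.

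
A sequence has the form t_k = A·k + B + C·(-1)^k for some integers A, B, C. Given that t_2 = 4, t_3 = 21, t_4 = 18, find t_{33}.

Write the equations: 2A + B + C = 4; 3A + B - C = 21; 4A + B + C = 18.
Subtracting the first from the second: A - 2C = 17.
Subtracting the second from the third: A + 2C = -3.
Solving: C = -5, A = 7, then B = -5.
So t_k = 7·k + (-5) + (-5)·(-1)^k; at k=33 this is 231.

231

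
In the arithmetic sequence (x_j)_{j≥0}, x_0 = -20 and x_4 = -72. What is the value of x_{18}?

-254

Common difference d = (-72 - (-20)) / (4 - 0) = -13.
x_j = -20 + (j - 0)·(-13).
x_{18} = -20 + 18·(-13) = -254.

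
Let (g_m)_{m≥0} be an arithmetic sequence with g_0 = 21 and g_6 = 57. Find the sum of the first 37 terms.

Common difference d = (57 - 21) / (6 - 0) = 6.
g_m = 21 + (m - 0)·6.
g_{36} = 237; S = 37·(21 + 237)/2 = 4773.

4773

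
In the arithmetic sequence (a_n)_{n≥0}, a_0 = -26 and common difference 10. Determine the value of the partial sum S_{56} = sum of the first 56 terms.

13944

a_n = -26 + (n - 0)·10.
a_{55} = 524; S = 56·(-26 + 524)/2 = 13944.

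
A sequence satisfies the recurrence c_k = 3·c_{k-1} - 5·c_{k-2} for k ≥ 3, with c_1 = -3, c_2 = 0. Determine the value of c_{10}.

c_3 = 15;  c_4 = 45;  c_5 = 60;  c_6 = -45;  c_7 = -435;  c_8 = -1080;  c_9 = -1065;  c_{10} = 2205.

2205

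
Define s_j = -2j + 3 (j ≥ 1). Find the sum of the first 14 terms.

Over j = 1..14: Σj = 105.
Total = (-2)·105 + (3)·14 = -168.

-168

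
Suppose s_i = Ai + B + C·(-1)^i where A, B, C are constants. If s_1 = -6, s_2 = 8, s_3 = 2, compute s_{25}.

Plug in i = 1, 2, 3: A + B - C = -6; 2A + B + C = 8; 3A + B - C = 2.
Subtracting the first from the second: A + 2C = 14.
Subtracting the second from the third: A - 2C = -6.
Solving: C = 5, A = 4, then B = -5.
Hence s_{25} = 4·25 + (-5) + 5·(-1) = 90.

90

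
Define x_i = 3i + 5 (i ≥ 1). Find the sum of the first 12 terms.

Over i = 1..12: Σi = 78.
Total = (3)·78 + (5)·12 = 294.

294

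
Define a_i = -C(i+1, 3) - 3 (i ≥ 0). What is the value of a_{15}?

C(16, 3) = 560, so a_{15} = -563.

-563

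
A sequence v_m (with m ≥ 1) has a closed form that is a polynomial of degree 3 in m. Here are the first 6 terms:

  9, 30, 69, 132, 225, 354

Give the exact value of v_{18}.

1st diffs: 21, 39, 63, 93, 129.
2nd diffs: 18, 24, 30, 36.
3rd diffs: 6, 6, 6 (constant).
Newton forward-difference form: v_m = 9 + 21·C(m-1,1) + 18·C(m-1,2) + 6·C(m-1,3).
At m = 18: m-1 = 17, so v_{18} = 9 + 357 + 2448 + 4080 = 6894.

6894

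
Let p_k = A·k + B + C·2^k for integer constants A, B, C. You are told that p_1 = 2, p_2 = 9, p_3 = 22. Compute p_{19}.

1572878

Write the equations: A + B + 2C = 2; 2A + B + 4C = 9; 3A + B + 8C = 22.
Subtracting the first from the second: A + 2C = 7.
Subtracting the second from the third: A + 4C = 13.
Solving: C = 3, A = 1, then B = -5.
So p_k = 1·k + (-5) + 3·2^k; at k=19 this is 1572878.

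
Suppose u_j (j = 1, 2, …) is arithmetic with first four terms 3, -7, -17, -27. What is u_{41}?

Common difference d = -10.
u_j = 3 + (j - 1)·(-10).
u_{41} = 3 + 40·(-10) = -397.

-397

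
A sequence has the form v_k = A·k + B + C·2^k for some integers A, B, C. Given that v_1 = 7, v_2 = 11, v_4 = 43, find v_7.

373

Plug in k = 1, 2, 4: A + B + 2C = 7; 2A + B + 4C = 11; 4A + B + 16C = 43.
Subtracting the first from the second: A + 2C = 4.
Subtracting the second from the third: 2A + 12C = 32.
Solving: C = 3, A = -2, then B = 3.
So v_k = -2·k + 3 + 3·2^k; at k=7 this is 373.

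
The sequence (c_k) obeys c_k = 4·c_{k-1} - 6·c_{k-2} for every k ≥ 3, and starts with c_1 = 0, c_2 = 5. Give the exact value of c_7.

Iterate the recurrence:
c_3 = 20; c_4 = 50; c_5 = 80; c_6 = 20; c_7 = -400.

-400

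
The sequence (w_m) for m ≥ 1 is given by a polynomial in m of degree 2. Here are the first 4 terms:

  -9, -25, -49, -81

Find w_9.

1st diffs: -16, -24, -32.
2nd diffs: -8, -8 (constant).
Newton forward-difference form: w_m = -9 + (-16)·C(m-1,1) + (-8)·C(m-1,2).
At m = 9: m-1 = 8, so w_9 = -9 - 128 - 224 = -361.

-361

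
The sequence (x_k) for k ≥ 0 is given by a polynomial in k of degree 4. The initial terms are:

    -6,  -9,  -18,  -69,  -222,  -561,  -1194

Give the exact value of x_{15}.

1st diffs: -3, -9, -51, -153, -339, -633.
2nd diffs: -6, -42, -102, -186, -294.
3rd diffs: -36, -60, -84, -108.
4th diffs: -24, -24, -24 (constant).
Newton forward-difference form: x_k = -6 + (-3)·C(k,1) + (-6)·C(k,2) + (-36)·C(k,3) + (-24)·C(k,4).
At k = 15: k = 15, so x_{15} = -6 - 45 - 630 - 16380 - 32760 = -49821.

-49821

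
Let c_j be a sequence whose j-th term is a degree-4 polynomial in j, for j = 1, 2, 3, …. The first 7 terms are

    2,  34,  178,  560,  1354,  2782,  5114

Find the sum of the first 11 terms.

84018

1st diffs: 32, 144, 382, 794, 1428, 2332.
2nd diffs: 112, 238, 412, 634, 904.
3rd diffs: 126, 174, 222, 270.
4th diffs: 48, 48, 48 (constant).
So c_j = 2j^4 + j^3 - 5j + 4.
Continuing: 8668, 13810, 20954, 30562.
Summing j = 1..11 (11 terms) gives 84018.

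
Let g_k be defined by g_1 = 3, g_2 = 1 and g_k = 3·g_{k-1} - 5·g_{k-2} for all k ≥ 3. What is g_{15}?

277188

Step forward from the initial values:
g_3 = -12, g_4 = -41, g_5 = -63, …, g_{12} = -23816, g_{13} = -20013, g_{14} = 59041, g_{15} = 277188.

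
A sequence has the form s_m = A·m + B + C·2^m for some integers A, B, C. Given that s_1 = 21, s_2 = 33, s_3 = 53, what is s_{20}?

4194393

At m = 1, 2, 3: A + B + 2C = 21; 2A + B + 4C = 33; 3A + B + 8C = 53.
Subtracting the first from the second: A + 2C = 12.
Subtracting the second from the third: A + 4C = 20.
Solving: C = 4, A = 4, then B = 9.
So s_m = 4·m + 9 + 4·2^m; at m=20 this is 4194393.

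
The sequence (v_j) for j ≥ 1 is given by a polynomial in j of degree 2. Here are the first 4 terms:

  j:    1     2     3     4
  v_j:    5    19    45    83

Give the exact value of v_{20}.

1st diffs: 14, 26, 38.
2nd diffs: 12, 12 (constant).
So v_j = 6j^2 - 4j + 3.
Evaluating at j = 20 gives v_{20} = 2323.

2323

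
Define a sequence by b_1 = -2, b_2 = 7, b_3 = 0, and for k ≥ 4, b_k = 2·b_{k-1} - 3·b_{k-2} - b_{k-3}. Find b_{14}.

b_4 = -19; b_5 = -45; b_6 = -33; …; b_{11} = -2007; b_{12} = -3733; b_{13} = -1215; b_{14} = 10776.

10776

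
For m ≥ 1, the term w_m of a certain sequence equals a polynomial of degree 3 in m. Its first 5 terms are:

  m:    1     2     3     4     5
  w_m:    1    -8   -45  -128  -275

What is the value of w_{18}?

1st diffs: -9, -37, -83, -147.
2nd diffs: -28, -46, -64.
3rd diffs: -18, -18 (constant).
So w_m = -3m^3 + 4m^2.
Evaluating at m = 18 gives w_{18} = -16200.

-16200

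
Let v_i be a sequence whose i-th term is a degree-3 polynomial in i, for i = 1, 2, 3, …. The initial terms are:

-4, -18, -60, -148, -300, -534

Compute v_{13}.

-5980

1st diffs: -14, -42, -88, -152, -234.
2nd diffs: -28, -46, -64, -82.
3rd diffs: -18, -18, -18 (constant).
Newton forward-difference form: v_i = -4 + (-14)·C(i-1,1) + (-28)·C(i-1,2) + (-18)·C(i-1,3).
At i = 13: i-1 = 12, so v_{13} = -4 - 168 - 1848 - 3960 = -5980.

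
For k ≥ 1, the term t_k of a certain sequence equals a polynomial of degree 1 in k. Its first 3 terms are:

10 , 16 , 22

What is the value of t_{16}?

100

1st diffs: 6, 6 (constant).
So t_k = 6k + 4.
Evaluating at k = 16 gives t_{16} = 100.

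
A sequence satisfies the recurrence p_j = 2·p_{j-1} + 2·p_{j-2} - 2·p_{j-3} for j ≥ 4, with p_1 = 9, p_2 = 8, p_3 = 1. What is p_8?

Step forward from the initial values:
p_4 = 0, p_5 = -14, p_6 = -30, p_7 = -88, p_8 = -208.

-208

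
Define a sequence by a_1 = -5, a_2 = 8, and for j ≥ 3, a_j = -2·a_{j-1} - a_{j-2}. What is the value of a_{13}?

a_3 = -11, a_4 = 14, a_5 = -17, …, a_{10} = 32, a_{11} = -35, a_{12} = 38, a_{13} = -41.
(Characteristic roots are -1 and -1.)

-41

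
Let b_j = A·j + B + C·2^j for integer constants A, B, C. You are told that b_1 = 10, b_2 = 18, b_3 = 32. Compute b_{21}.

At j = 1, 2, 3: A + B + 2C = 10; 2A + B + 4C = 18; 3A + B + 8C = 32.
Subtracting the first from the second: A + 2C = 8.
Subtracting the second from the third: A + 4C = 14.
Solving: C = 3, A = 2, then B = 2.
Therefore b_{21} = 42 + 2 + 3·2097152 = 6291500.

6291500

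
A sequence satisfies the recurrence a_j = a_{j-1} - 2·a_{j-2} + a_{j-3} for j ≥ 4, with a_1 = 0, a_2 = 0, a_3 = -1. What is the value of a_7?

Step forward from the initial values:
a_4 = -1;  a_5 = 1;  a_6 = 2;  a_7 = -1.

-1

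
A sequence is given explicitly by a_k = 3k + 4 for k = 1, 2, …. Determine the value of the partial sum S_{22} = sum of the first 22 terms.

847

Over k = 1..22: Σk = 253.
Total = (3)·253 + (4)·22 = 847.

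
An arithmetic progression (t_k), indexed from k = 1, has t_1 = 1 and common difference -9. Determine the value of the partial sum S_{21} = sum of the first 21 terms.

t_k = 1 + (k - 1)·(-9).
t_{21} = -179; S = 21·(1 + (-179))/2 = -1869.

-1869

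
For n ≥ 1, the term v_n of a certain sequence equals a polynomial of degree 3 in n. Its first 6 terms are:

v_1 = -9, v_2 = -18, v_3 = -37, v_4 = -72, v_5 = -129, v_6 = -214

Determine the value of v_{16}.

1st diffs: -9, -19, -35, -57, -85.
2nd diffs: -10, -16, -22, -28.
3rd diffs: -6, -6, -6 (constant).
So v_n = -n^3 + n^2 - 5n - 4.
Evaluating at n = 16 gives v_{16} = -3924.

-3924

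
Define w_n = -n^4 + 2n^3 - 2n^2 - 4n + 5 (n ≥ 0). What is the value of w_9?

-5296

w_9 = -1·9^4 + 2·9^3 - 2·9^2 - 4·9 + 5 = -5296.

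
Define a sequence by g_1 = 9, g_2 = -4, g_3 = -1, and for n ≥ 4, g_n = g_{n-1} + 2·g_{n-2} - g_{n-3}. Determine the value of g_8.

Compute successive terms:
g_4 = -18;  g_5 = -16;  g_6 = -51;  g_7 = -65;  g_8 = -151.

-151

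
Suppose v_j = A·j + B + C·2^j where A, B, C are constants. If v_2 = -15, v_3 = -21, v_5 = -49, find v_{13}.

-8225

Plug in j = 2, 3, 5: 2A + B + 4C = -15; 3A + B + 8C = -21; 5A + B + 32C = -49.
Subtracting the first from the second: A + 4C = -6.
Subtracting the second from the third: 2A + 24C = -28.
Solving: C = -1, A = -2, then B = -7.
So v_j = -2·j + (-7) + (-1)·2^j; at j=13 this is -8225.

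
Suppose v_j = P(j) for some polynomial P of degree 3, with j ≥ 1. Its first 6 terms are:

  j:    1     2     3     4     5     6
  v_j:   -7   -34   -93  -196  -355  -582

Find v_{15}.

-7665

1st diffs: -27, -59, -103, -159, -227.
2nd diffs: -32, -44, -56, -68.
3rd diffs: -12, -12, -12 (constant).
So v_j = -2j^3 - 4j^2 - j.
Evaluating at j = 15 gives v_{15} = -7665.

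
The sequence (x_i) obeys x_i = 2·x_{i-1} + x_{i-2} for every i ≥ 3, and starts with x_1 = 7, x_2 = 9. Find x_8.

Iterate the recurrence:
x_3 = 25;  x_4 = 59;  x_5 = 143;  x_6 = 345;  x_7 = 833;  x_8 = 2011.

2011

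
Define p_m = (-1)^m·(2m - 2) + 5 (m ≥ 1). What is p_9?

(-1)^9 = -1; 2m - 2 at m=9 is 16; so p_9 = -11.

-11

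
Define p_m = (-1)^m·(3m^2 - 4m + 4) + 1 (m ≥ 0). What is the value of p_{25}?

-1778

(-1)^25 = -1; 3m^2 - 4m + 4 at m=25 is 1779; so p_{25} = -1778.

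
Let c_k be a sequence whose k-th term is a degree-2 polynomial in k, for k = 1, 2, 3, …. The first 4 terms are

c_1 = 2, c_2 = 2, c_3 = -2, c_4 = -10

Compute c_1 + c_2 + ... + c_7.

1st diffs: 0, -4, -8.
2nd diffs: -4, -4 (constant).
Newton forward-difference form: c_k = 2 + (-4)·C(k-1,2).
Continuing: -22, -38, -58.
Summing k = 1..7 (7 terms) gives -126.

-126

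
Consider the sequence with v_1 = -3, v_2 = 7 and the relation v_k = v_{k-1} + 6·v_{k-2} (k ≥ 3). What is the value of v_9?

Compute successive terms:
v_3 = -11, v_4 = 31, v_5 = -35, v_6 = 151, v_7 = -59, v_8 = 847, v_9 = 493.
(Characteristic roots are 3 and -2.)

493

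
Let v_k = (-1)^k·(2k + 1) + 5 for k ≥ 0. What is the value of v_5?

(-1)^5 = -1; 2k + 1 at k=5 is 11; so v_5 = -6.

-6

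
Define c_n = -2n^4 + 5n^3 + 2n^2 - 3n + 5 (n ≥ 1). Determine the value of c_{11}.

c_{11} = -2·11^4 + 5·11^3 + 2·11^2 - 3·11 + 5 = -22413.

-22413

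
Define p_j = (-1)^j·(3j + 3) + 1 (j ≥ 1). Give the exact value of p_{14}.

(-1)^14 = 1; 3j + 3 at j=14 is 45; so p_{14} = 46.

46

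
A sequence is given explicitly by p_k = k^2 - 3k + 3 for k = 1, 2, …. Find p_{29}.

757

p_{29} = 1·29^2 - 3·29 + 3 = 757.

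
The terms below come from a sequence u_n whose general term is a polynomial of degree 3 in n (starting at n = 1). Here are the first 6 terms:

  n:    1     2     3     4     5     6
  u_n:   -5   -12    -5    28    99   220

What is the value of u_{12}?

2668

1st diffs: -7, 7, 33, 71, 121.
2nd diffs: 14, 26, 38, 50.
3rd diffs: 12, 12, 12 (constant).
So u_n = 2n^3 - 5n^2 - 6n + 4.
Evaluating at n = 12 gives u_{12} = 2668.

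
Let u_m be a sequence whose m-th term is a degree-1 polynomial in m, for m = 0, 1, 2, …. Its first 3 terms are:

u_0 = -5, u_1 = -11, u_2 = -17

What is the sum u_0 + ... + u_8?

1st diffs: -6, -6 (constant).
So u_m = -6m - 5.
Continuing: …, -23, -29, -35, -41, …, u_8 = -53.
Summing m = 0..8 (9 terms) gives -261.

-261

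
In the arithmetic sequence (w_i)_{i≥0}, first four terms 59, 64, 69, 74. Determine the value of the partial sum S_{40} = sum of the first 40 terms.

Common difference d = 5.
w_i = 59 + (i - 0)·5.
w_{39} = 254; S = 40·(59 + 254)/2 = 6260.

6260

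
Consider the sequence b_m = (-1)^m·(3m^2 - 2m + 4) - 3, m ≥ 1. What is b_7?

-140

(-1)^7 = -1; 3m^2 - 2m + 4 at m=7 is 137; so b_7 = -140.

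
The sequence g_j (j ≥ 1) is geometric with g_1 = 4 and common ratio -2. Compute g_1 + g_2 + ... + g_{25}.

g_j = 4·(-2)^(j-1).
S = 4·((-2)^25 - 1)/(-2 - 1) = 4·(-33554432 - 1)/(-3) = 44739244.

44739244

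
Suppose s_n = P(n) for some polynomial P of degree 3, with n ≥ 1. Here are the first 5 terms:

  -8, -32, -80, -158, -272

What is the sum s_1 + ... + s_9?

1st diffs: -24, -48, -78, -114.
2nd diffs: -24, -30, -36.
3rd diffs: -6, -6 (constant).
So s_n = -n^3 - 6n^2 + n - 2.
Continuing: -428, -632, -890, -1208.
Summing n = 1..9 (9 terms) gives -3708.

-3708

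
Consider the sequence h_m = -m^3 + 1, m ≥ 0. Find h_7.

h_7 = -1·7^3 + 1 = -342.

-342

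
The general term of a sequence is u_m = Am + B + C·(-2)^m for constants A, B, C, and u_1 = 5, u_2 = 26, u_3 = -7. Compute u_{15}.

Write the equations: A + B - 2C = 5; 2A + B + 4C = 26; 3A + B - 8C = -7.
Subtracting the first from the second: A + 6C = 21.
Subtracting the second from the third: A - 12C = -33.
Solving: C = 3, A = 3, then B = 8.
Hence u_{15} = 3·15 + 8 + 3·(-32768) = -98251.

-98251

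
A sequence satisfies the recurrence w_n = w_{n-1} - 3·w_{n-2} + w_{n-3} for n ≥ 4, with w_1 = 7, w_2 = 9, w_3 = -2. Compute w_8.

-122

w_4 = -22  w_5 = -7  w_6 = 57  w_7 = 56  w_8 = -122.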